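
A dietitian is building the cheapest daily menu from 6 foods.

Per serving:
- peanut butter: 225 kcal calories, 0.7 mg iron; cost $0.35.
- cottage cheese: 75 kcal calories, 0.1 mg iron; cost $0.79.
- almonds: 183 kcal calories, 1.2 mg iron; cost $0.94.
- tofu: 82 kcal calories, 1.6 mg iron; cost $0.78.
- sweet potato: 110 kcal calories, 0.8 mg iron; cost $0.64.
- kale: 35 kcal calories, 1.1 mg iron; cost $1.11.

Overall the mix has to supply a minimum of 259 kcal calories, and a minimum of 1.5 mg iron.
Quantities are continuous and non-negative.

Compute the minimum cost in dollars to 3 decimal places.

Treat it as an LP. Let x1 = servings of peanut butter, x2 = servings of cottage cheese, x3 = servings of almonds, x4 = servings of tofu, x5 = servings of sweet potato, x6 = servings of kale.
min 0.35x1 + 0.79x2 + 0.94x3 + 0.78x4 + 0.64x5 + 1.11x6 subject to:
  225x1 + 75x2 + 183x3 + 82x4 + 110x5 + 35x6 ≥ 259   (calories)
  0.7x1 + 0.1x2 + 1.2x3 + 1.6x4 + 0.8x5 + 1.1x6 ≥ 1.5   (iron)
  x1, x2, x3, x4, x5, x6 ≥ 0.
The cheapest feasible vertex uses only peanut butter, tofu; cottage cheese, almonds, sweet potato, kale are not used. Binding constraints: calories and iron.
So peanut butter = 0.963 servings, tofu = 0.5162 servings.
Cost = 0.35·0.963 + 0.78·0.5162 = 0.73969.

$0.740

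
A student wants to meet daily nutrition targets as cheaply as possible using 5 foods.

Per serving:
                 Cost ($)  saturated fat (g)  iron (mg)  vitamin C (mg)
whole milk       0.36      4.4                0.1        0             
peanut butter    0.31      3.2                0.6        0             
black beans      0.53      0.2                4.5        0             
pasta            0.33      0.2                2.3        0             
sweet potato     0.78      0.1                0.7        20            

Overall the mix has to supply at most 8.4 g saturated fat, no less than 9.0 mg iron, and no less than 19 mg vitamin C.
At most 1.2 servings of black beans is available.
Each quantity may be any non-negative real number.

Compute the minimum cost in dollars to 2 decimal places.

Treat it as an LP. Let x1 = servings of whole milk, x2 = servings of peanut butter, x3 = servings of black beans, x4 = servings of pasta, x5 = servings of sweet potato.
Minimize 0.36x1 + 0.31x2 + 0.53x3 + 0.33x4 + 0.78x5 with:
  4.4x1 + 3.2x2 + 0.2x3 + 0.2x4 + 0.1x5 ≤ 8.4   (saturated fat)
  0.1x1 + 0.6x2 + 4.5x3 + 2.3x4 + 0.7x5 ≥ 9   (iron)
  20x5 ≥ 19   (vitamin C)
  x3 ≤ 1.2
  x1, x2, x3, x4, x5 ≥ 0.
The cheapest feasible vertex uses only black beans, pasta, sweet potato; whole milk, peanut butter are not used. Binding constraints: iron, vitamin C, the black beans cap.
Solving gives x3 = 1.2, x4 = 1.276, x5 = 0.95.
Objective = 0.53·1.2 + 0.33·1.276 + 0.78·0.95 = 1.7981.

$1.80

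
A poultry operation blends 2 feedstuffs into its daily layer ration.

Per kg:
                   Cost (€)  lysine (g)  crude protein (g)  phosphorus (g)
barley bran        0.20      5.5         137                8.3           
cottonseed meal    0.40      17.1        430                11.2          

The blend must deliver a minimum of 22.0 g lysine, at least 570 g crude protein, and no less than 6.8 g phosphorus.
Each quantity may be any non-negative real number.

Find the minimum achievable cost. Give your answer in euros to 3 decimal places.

This is a linear program. Let x1 = kg of barley bran, x2 = kg of cottonseed meal.
Minimise 0.2x1 + 0.4x2 subject to:
  5.5x1 + 17.1x2 ≥ 22   (lysine)
  137x1 + 430x2 ≥ 570   (crude protein)
  8.3x1 + 11.2x2 ≥ 6.8   (phosphorus)
  x1, x2 ≥ 0.
At the optimum only cottonseed meal is positive (barley bran = 0). The crude protein requirement is met with equality.
Solving gives x2 = 1.326.
Total cost: 0.4·1.326 = 0.53040.

€0.530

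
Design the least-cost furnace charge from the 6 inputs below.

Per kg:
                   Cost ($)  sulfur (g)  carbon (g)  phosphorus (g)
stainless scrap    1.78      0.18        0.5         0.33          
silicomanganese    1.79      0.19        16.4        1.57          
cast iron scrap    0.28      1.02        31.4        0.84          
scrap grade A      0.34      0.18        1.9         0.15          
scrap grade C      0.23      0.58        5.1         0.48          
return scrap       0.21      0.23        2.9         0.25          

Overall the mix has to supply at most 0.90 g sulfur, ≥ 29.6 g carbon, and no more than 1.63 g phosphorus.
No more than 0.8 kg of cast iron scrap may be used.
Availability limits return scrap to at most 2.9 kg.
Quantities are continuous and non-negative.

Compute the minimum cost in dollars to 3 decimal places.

$0.693

This is a linear program. Let x1 = kg of stainless scrap, x2 = kg of silicomanganese, x3 = kg of cast iron scrap, x4 = kg of scrap grade A, x5 = kg of scrap grade C, x6 = kg of return scrap.
min 1.78x1 + 1.79x2 + 0.28x3 + 0.34x4 + 0.23x5 + 0.21x6 s.t.:
  0.18x1 + 0.19x2 + 1.02x3 + 0.18x4 + 0.58x5 + 0.23x6 ≤ 0.9   (sulfur)
  0.5x1 + 16.4x2 + 31.4x3 + 1.9x4 + 5.1x5 + 2.9x6 ≥ 29.6   (carbon)
  0.33x1 + 1.57x2 + 0.84x3 + 0.15x4 + 0.48x5 + 0.25x6 ≤ 1.63   (phosphorus)
  x3 ≤ 0.8
  x6 ≤ 2.9
  x1, x2, x3, x4, x5, x6 ≥ 0.
The cheapest feasible vertex uses only silicomanganese, cast iron scrap, scrap grade C; stainless scrap, scrap grade A, return scrap are not used. Binding constraints: sulfur, carbon, the cast iron scrap cap.
Optimal quantities: silicomanganese = 0.254 kg, cast iron scrap = 0.8 kg, scrap grade C = 0.06162 kg.
Total cost: 1.79·0.254 + 0.28·0.8 + 0.23·0.06162 = 0.69283.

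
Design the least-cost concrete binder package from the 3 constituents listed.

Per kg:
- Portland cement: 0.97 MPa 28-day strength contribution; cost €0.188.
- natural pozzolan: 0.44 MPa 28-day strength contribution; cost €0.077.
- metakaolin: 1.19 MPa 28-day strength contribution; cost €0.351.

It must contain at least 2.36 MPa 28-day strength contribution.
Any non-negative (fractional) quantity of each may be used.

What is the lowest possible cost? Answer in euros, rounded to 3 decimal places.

€0.413

Treat it as an LP. Let x1 = kg of Portland cement, x2 = kg of natural pozzolan, x3 = kg of metakaolin.
Minimize 0.188x1 + 0.077x2 + 0.351x3 s.t.:
  0.97x1 + 0.44x2 + 1.19x3 ≥ 2.36   (28-day strength contribution)
  x1, x2, x3 ≥ 0.
The optimal basis is {natural pozzolan}; Portland cement, metakaolin drop out. Binding constraint: 28-day strength contribution.
So natural pozzolan = 5.364 kg.
Cost = 0.077·5.364 = 0.41303.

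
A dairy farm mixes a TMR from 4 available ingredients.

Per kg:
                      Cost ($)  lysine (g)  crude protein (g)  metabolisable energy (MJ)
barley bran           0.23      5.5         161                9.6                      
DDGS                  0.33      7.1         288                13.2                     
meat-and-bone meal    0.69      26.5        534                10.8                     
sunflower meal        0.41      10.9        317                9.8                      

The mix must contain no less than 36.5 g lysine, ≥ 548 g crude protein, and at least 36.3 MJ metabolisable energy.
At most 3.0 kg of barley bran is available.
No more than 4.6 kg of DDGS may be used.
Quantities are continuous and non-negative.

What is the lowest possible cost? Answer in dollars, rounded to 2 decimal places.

Let x1 = kg of barley bran, x2 = kg of DDGS, x3 = kg of meat-and-bone meal, x4 = kg of sunflower meal.
Minimise 0.23x1 + 0.33x2 + 0.69x3 + 0.41x4 s.t.:
  5.5x1 + 7.1x2 + 26.5x3 + 10.9x4 ≥ 36.5   (lysine)
  161x1 + 288x2 + 534x3 + 317x4 ≥ 548   (crude protein)
  9.6x1 + 13.2x2 + 10.8x3 + 9.8x4 ≥ 36.3   (metabolisable energy)
  x1 ≤ 3
  x2 ≤ 4.6
  x1, x2, x3, x4 ≥ 0.
The optimal basis is {barley bran, meat-and-bone meal}; DDGS, sunflower meal drop out. There the lysine and metabolisable energy constraints are tight.
So barley bran = 2.912 kg, meat-and-bone meal = 0.7731 kg.
Hence cost = 0.23·2.912 + 0.69·0.7731 = $1.2032.

$1.20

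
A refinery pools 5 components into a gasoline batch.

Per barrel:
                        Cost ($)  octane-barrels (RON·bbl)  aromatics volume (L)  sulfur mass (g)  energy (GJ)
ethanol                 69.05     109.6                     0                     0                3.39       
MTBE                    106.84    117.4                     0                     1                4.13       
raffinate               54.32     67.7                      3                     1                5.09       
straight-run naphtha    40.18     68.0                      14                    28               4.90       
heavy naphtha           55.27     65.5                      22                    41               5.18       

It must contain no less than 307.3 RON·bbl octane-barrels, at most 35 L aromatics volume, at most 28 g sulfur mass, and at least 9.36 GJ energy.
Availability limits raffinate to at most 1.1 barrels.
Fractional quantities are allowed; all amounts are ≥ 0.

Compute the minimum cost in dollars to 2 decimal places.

Treat it as an LP. Let x1 = barrels of ethanol, x2 = barrels of MTBE, x3 = barrels of raffinate, x4 = barrels of straight-run naphtha, x5 = barrels of heavy naphtha.
Minimise 69.05x1 + 106.84x2 + 54.32x3 + 40.18x4 + 55.27x5 with:
  109.6x1 + 117.4x2 + 67.7x3 + 68x4 + 65.5x5 ≥ 307.3   (octane-barrels)
  3x3 + 14x4 + 22x5 ≤ 35   (aromatics volume)
  1x2 + 1x3 + 28x4 + 41x5 ≤ 28   (sulfur mass)
  3.39x1 + 4.13x2 + 5.09x3 + 4.9x4 + 5.18x5 ≥ 9.36   (energy)
  x3 ≤ 1.1
  x1, x2, x3, x4, x5 ≥ 0.
The minimum-cost mix takes nothing from MTBE, raffinate, heavy naphtha — only ethanol, straight-run naphtha. Binding constraints: octane-barrels and sulfur mass.
Solving gives x1 = 2.1834, x4 = 1.
Total cost: 69.05·2.1834 + 40.18·1 = 190.9438.

$190.94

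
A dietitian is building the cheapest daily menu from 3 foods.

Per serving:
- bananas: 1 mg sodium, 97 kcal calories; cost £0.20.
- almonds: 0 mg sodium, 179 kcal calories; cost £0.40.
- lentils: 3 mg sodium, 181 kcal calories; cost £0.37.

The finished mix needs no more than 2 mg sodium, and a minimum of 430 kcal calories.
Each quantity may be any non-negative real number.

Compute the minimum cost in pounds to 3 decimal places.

£0.927

This is a linear program. Let x1 = servings of bananas, x2 = servings of almonds, x3 = servings of lentils.
Minimize 0.2x1 + 0.4x2 + 0.37x3 with:
  1x1 + 3x3 ≤ 2   (sodium)
  97x1 + 179x2 + 181x3 ≥ 430   (calories)
  x1, x2, x3 ≥ 0.
At the optimum only bananas, almonds are positive (lentils = 0). The sodium and calories requirements are met with equality.
That vertex is x1 = 2, x2 = 1.318.
Total cost: 0.2·2 + 0.4·1.318 = 0.92720.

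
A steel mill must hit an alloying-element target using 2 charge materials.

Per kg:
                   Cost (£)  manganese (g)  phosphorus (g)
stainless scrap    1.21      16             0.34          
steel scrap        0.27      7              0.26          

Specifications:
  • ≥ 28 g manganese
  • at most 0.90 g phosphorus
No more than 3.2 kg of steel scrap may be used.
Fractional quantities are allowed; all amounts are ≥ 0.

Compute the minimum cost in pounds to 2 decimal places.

Treat it as an LP. Let x1 = kg of stainless scrap, x2 = kg of steel scrap.
min 1.21x1 + 0.27x2 subject to:
  16x1 + 7x2 ≥ 28   (manganese)
  0.34x1 + 0.26x2 ≤ 0.9   (phosphorus)
  x2 ≤ 3.2
  x1, x2 ≥ 0.
Both inputs are positive at the optimum. There the manganese and phosphorus constraints are tight.
That vertex is x1 = 0.5506, x2 = 2.742.
Total cost: 1.21·0.5506 + 0.27·2.742 = 1.4066.

£1.41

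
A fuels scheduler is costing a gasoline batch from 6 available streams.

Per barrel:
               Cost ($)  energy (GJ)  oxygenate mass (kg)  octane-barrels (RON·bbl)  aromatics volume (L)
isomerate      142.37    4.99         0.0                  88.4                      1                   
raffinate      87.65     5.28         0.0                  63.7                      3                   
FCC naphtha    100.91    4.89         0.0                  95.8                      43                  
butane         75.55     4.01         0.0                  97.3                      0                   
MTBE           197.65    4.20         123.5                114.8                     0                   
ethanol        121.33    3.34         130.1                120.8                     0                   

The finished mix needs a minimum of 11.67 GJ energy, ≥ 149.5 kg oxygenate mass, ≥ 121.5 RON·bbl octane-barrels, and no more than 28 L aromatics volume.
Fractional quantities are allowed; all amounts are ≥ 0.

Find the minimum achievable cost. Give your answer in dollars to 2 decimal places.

$269.44

Set it up as a linear program. Let x1 = barrels of isomerate, x2 = barrels of raffinate, x3 = barrels of FCC naphtha, x4 = barrels of butane, x5 = barrels of MTBE, x6 = barrels of ethanol.
Minimise 142.37x1 + 87.65x2 + 100.91x3 + 75.55x4 + 197.65x5 + 121.33x6 subject to:
  4.99x1 + 5.28x2 + 4.89x3 + 4.01x4 + 4.2x5 + 3.34x6 ≥ 11.67   (energy)
  123.5x5 + 130.1x6 ≥ 149.5   (oxygenate mass)
  88.4x1 + 63.7x2 + 95.8x3 + 97.3x4 + 114.8x5 + 120.8x6 ≥ 121.5   (octane-barrels)
  1x1 + 3x2 + 43x3 ≤ 28   (aromatics volume)
  x1, x2, x3, x4, x5, x6 ≥ 0.
The cheapest feasible vertex uses only raffinate, ethanol; isomerate, FCC naphtha, butane, MTBE are not used. Binding constraints: energy and oxygenate mass.
Optimal quantities: raffinate = 1.48332 barrels, ethanol = 1.14912 barrels.
Cost = 87.65·1.48332 + 121.33·1.14912 = 269.4357.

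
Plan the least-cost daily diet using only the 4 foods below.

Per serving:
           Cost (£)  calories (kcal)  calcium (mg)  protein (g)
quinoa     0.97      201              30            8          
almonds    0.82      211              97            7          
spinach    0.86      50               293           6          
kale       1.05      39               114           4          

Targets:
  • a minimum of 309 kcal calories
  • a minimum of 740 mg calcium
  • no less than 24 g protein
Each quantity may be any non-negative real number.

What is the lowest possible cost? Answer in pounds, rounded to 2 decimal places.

£3.12

This is a linear program. Let x1 = servings of quinoa, x2 = servings of almonds, x3 = servings of spinach, x4 = servings of kale.
min 0.97x1 + 0.82x2 + 0.86x3 + 1.05x4 s.t.:
  201x1 + 211x2 + 50x3 + 39x4 ≥ 309   (calories)
  30x1 + 97x2 + 293x3 + 114x4 ≥ 740   (calcium)
  8x1 + 7x2 + 6x3 + 4x4 ≥ 24   (protein)
  x1, x2, x3, x4 ≥ 0.
The minimum-cost mix takes nothing from quinoa, kale — only almonds, spinach. Binding constraints: calcium and protein.
So almonds = 1.764 servings, spinach = 1.941 servings.
Cost = 0.82·1.764 + 0.86·1.941 = 3.1157.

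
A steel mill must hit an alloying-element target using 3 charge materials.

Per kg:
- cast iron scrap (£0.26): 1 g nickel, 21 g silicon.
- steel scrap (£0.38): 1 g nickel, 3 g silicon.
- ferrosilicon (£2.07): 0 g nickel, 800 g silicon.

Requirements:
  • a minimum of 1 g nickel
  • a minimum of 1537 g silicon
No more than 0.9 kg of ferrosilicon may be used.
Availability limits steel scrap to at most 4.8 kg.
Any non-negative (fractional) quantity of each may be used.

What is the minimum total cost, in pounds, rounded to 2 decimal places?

£11.98

Set it up as a linear program. Let x1 = kg of cast iron scrap, x2 = kg of steel scrap, x3 = kg of ferrosilicon.
Minimise 0.26x1 + 0.38x2 + 2.07x3 with:
  1x1 + 1x2 ≥ 1   (nickel)
  21x1 + 3x2 + 800x3 ≥ 1537   (silicon)
  x3 ≤ 0.9
  x2 ≤ 4.8
  x1, x2, x3 ≥ 0.
The optimal basis is {cast iron scrap, ferrosilicon}; steel scrap drops out. There the silicon and the ferrosilicon cap constraints are tight.
Solving gives x1 = 38.9, x3 = 0.9.
Cost = 0.26·38.9 + 2.07·0.9 = 11.9770.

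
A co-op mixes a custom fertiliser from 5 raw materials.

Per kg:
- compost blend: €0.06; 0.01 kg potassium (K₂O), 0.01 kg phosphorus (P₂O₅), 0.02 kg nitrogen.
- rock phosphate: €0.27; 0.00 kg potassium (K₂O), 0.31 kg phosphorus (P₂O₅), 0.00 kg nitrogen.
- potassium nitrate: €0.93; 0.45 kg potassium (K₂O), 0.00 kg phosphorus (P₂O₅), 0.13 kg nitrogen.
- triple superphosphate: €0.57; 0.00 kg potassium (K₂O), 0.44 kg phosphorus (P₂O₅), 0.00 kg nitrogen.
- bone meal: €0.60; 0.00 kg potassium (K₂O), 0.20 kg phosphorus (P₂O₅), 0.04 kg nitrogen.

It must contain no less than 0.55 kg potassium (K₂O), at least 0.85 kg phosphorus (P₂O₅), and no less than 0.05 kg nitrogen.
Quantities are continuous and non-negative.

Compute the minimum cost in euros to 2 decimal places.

Treat it as an LP. Let x1 = kg of compost blend, x2 = kg of rock phosphate, x3 = kg of potassium nitrate, x4 = kg of triple superphosphate, x5 = kg of bone meal.
min 0.06x1 + 0.27x2 + 0.93x3 + 0.57x4 + 0.6x5 subject to:
  0.01x1 + 0.45x3 ≥ 0.55   (potassium (K₂O))
  0.01x1 + 0.31x2 + 0.44x4 + 0.2x5 ≥ 0.85   (phosphorus (P₂O₅))
  0.02x1 + 0.13x3 + 0.04x5 ≥ 0.05   (nitrogen)
  x1, x2, x3, x4, x5 ≥ 0.
At the optimum only rock phosphate, potassium nitrate are positive (compost blend, triple superphosphate, bone meal = 0). Binding constraints: potassium (K₂O) and phosphorus (P₂O₅).
Solving gives x2 = 2.742, x3 = 1.222.
Hence cost = 0.27·2.742 + 0.93·1.222 = €1.8768.

€1.88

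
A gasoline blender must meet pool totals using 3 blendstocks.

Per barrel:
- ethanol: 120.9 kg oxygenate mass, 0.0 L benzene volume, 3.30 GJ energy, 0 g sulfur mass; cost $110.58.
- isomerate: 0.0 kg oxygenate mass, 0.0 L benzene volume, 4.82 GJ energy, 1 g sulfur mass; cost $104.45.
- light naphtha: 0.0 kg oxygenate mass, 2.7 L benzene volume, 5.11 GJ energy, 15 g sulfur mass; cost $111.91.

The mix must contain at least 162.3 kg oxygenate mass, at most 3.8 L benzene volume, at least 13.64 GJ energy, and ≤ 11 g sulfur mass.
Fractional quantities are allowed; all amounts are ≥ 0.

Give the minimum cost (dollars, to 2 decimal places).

$348.03

Let x1 = barrels of ethanol, x2 = barrels of isomerate, x3 = barrels of light naphtha.
min 110.58x1 + 104.45x2 + 111.91x3 subject to:
  120.9x1 ≥ 162.3   (oxygenate mass)
  2.7x3 ≤ 3.8   (benzene volume)
  3.3x1 + 4.82x2 + 5.11x3 ≥ 13.64   (energy)
  1x2 + 15x3 ≤ 11   (sulfur mass)
  x1, x2, x3 ≥ 0.
The cheapest feasible vertex uses only ethanol, isomerate; light naphtha is not used. Binding constraints: oxygenate mass and energy.
So ethanol = 1.3424 barrels, isomerate = 1.9108 barrels.
Objective = 110.58·1.3424 + 104.45·1.9108 = 348.0257.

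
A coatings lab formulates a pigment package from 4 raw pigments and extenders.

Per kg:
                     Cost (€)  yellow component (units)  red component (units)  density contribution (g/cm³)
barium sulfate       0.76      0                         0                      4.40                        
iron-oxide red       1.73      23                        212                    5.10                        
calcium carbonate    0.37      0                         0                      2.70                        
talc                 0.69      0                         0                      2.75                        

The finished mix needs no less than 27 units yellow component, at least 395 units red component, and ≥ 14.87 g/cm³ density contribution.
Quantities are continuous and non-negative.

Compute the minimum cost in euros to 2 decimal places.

€3.96

Treat it as an LP. Let x1 = kg of barium sulfate, x2 = kg of iron-oxide red, x3 = kg of calcium carbonate, x4 = kg of talc.
Minimize 0.76x1 + 1.73x2 + 0.37x3 + 0.69x4 subject to:
  23x2 ≥ 27   (yellow component)
  212x2 ≥ 395   (red component)
  4.4x1 + 5.1x2 + 2.7x3 + 2.75x4 ≥ 14.87   (density contribution)
  x1, x2, x3, x4 ≥ 0.
The optimal basis is {iron-oxide red, calcium carbonate}; barium sulfate, talc drop out. The red component and density contribution requirements are met with equality.
Optimal quantities: iron-oxide red = 1.863 kg, calcium carbonate = 1.988 kg.
Hence cost = 1.73·1.863 + 0.37·1.988 = €3.9586.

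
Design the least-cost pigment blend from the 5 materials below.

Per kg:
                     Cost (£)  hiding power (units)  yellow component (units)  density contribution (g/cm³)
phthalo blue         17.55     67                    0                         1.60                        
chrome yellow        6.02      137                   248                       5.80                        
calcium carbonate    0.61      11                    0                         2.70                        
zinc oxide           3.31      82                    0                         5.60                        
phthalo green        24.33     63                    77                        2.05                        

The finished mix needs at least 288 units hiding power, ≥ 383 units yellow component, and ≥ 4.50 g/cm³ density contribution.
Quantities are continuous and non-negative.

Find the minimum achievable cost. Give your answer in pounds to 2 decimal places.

£12.38

Let x1 = kg of phthalo blue, x2 = kg of chrome yellow, x3 = kg of calcium carbonate, x4 = kg of zinc oxide, x5 = kg of phthalo green.
Minimise 17.55x1 + 6.02x2 + 0.61x3 + 3.31x4 + 24.33x5 s.t.:
  67x1 + 137x2 + 11x3 + 82x4 + 63x5 ≥ 288   (hiding power)
  248x2 + 77x5 ≥ 383   (yellow component)
  1.6x1 + 5.8x2 + 2.7x3 + 5.6x4 + 2.05x5 ≥ 4.5   (density contribution)
  x1, x2, x3, x4, x5 ≥ 0.
The optimal basis is {chrome yellow, zinc oxide}; phthalo blue, calcium carbonate, phthalo green drop out. There the hiding power and yellow component constraints are tight.
Solving gives x2 = 1.544, x4 = 0.932.
Objective = 6.02·1.544 + 3.31·0.932 = 12.3798.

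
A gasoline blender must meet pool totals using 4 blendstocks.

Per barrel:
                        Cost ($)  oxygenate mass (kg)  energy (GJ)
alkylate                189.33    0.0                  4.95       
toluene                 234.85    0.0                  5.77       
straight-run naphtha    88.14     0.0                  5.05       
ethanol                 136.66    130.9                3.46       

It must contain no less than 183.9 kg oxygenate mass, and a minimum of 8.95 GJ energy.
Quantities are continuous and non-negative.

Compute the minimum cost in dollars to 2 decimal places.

$263.36

Let x1 = barrels of alkylate, x2 = barrels of toluene, x3 = barrels of straight-run naphtha, x4 = barrels of ethanol.
Minimise 189.33x1 + 234.85x2 + 88.14x3 + 136.66x4 with:
  130.9x4 ≥ 183.9   (oxygenate mass)
  4.95x1 + 5.77x2 + 5.05x3 + 3.46x4 ≥ 8.95   (energy)
  x1, x2, x3, x4 ≥ 0.
The cheapest feasible vertex uses only straight-run naphtha, ethanol; alkylate, toluene are not used. Binding constraints: oxygenate mass and energy.
So straight-run naphtha = 0.80972 barrels, ethanol = 1.4049 barrels.
Hence cost = 88.14·0.80972 + 136.66·1.4049 = $263.3624.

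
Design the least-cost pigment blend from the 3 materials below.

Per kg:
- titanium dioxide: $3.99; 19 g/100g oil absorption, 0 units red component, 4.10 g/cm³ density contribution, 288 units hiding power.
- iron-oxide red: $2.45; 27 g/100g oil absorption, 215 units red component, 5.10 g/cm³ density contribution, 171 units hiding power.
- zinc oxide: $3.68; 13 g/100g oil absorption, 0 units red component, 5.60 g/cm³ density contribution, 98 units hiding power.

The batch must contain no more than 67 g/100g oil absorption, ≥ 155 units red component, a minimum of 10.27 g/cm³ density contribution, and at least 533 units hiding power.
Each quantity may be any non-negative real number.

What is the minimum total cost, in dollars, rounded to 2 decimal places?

$7.47

Let x1 = kg of titanium dioxide, x2 = kg of iron-oxide red, x3 = kg of zinc oxide.
Minimize 3.99x1 + 2.45x2 + 3.68x3 s.t.:
  19x1 + 27x2 + 13x3 ≤ 67   (oil absorption)
  215x2 ≥ 155   (red component)
  4.1x1 + 5.1x2 + 5.6x3 ≥ 10.27   (density contribution)
  288x1 + 171x2 + 98x3 ≥ 533   (hiding power)
  x1, x2, x3 ≥ 0.
The cheapest feasible vertex uses only titanium dioxide, iron-oxide red; zinc oxide is not used. There the density contribution and hiding power constraints are tight.
Solving gives x1 = 1.2533, x2 = 1.0062.
Cost = 3.99·1.2533 + 2.45·1.0062 = 7.4659.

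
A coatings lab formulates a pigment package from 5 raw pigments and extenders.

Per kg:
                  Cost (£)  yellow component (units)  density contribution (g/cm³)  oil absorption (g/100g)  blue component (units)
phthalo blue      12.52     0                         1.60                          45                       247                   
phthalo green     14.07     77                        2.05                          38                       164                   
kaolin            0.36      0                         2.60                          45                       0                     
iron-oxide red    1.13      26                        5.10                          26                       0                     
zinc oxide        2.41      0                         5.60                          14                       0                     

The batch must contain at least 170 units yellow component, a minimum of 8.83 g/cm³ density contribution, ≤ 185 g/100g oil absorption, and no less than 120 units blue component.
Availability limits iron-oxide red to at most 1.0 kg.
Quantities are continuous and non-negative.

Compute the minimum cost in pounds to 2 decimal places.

£27.44

This is a linear program. Let x1 = kg of phthalo blue, x2 = kg of phthalo green, x3 = kg of kaolin, x4 = kg of iron-oxide red, x5 = kg of zinc oxide.
min 12.52x1 + 14.07x2 + 0.36x3 + 1.13x4 + 2.41x5 s.t.:
  77x2 + 26x4 ≥ 170   (yellow component)
  1.6x1 + 2.05x2 + 2.6x3 + 5.1x4 + 5.6x5 ≥ 8.83   (density contribution)
  45x1 + 38x2 + 45x3 + 26x4 + 14x5 ≤ 185   (oil absorption)
  247x1 + 164x2 ≥ 120   (blue component)
  x4 ≤ 1
  x1, x2, x3, x4, x5 ≥ 0.
The cheapest feasible vertex uses only phthalo green, iron-oxide red; phthalo blue, kaolin, zinc oxide are not used. Binding constraints: yellow component and the iron-oxide red cap.
So phthalo green = 1.87 kg, iron-oxide red = 1 kg.
Cost = 14.07·1.87 + 1.13·1 = 27.4409.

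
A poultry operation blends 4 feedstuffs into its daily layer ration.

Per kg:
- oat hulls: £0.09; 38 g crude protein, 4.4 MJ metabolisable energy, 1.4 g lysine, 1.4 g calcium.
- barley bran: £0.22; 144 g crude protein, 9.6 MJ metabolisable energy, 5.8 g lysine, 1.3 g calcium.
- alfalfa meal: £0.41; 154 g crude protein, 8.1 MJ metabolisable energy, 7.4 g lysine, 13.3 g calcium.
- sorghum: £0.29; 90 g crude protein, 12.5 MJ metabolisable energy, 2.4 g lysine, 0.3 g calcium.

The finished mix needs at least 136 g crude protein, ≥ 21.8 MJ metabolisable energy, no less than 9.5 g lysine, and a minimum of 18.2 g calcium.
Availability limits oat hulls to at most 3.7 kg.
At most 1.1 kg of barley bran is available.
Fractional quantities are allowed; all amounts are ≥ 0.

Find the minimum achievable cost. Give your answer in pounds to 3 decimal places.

£0.703

Let x1 = kg of oat hulls, x2 = kg of barley bran, x3 = kg of alfalfa meal, x4 = kg of sorghum.
min 0.09x1 + 0.22x2 + 0.41x3 + 0.29x4 s.t.:
  38x1 + 144x2 + 154x3 + 90x4 ≥ 136   (crude protein)
  4.4x1 + 9.6x2 + 8.1x3 + 12.5x4 ≥ 21.8   (metabolisable energy)
  1.4x1 + 5.8x2 + 7.4x3 + 2.4x4 ≥ 9.5   (lysine)
  1.4x1 + 1.3x2 + 13.3x3 + 0.3x4 ≥ 18.2   (calcium)
  x1 ≤ 3.7
  x2 ≤ 1.1
  x1, x2, x3, x4 ≥ 0.
The optimal basis is {oat hulls, alfalfa meal}; barley bran, sorghum drop out. The metabolisable energy and calcium requirements are met with equality.
Solving gives x1 = 3.0208, x3 = 1.0504.
Hence cost = 0.09·3.0208 + 0.41·1.0504 = £0.70254.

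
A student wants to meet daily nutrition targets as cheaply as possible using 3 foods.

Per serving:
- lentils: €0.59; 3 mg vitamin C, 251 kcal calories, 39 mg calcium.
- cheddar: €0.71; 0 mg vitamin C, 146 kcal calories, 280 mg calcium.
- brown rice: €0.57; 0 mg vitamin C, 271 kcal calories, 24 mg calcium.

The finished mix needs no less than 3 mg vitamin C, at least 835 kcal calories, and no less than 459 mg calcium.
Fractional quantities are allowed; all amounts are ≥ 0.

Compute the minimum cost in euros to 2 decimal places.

€2.37

Treat it as an LP. Let x1 = servings of lentils, x2 = servings of cheddar, x3 = servings of brown rice.
min 0.59x1 + 0.71x2 + 0.57x3 with:
  3x1 ≥ 3   (vitamin C)
  251x1 + 146x2 + 271x3 ≥ 835   (calories)
  39x1 + 280x2 + 24x3 ≥ 459   (calcium)
  x1, x2, x3 ≥ 0.
The optimal mix uses every input. The vitamin C, calories, calcium requirements are met with equality.
That vertex is x1 = 1, x2 = 1.379, x3 = 1.412.
Hence cost = 0.59·1 + 0.71·1.379 + 0.57·1.412 = €2.3739.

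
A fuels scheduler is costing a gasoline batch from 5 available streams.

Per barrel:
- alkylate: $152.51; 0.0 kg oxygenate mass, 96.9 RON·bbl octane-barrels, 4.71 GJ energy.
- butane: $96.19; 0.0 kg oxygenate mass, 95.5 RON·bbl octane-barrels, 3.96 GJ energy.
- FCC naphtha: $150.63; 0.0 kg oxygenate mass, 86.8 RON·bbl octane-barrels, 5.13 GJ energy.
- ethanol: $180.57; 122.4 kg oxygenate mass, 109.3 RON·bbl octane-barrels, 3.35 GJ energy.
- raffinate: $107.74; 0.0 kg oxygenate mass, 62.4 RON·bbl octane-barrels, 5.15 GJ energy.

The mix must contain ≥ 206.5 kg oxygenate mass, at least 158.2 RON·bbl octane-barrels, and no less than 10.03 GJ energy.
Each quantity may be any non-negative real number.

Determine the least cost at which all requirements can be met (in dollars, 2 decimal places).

$396.23

This is a linear program. Let x1 = barrels of alkylate, x2 = barrels of butane, x3 = barrels of FCC naphtha, x4 = barrels of ethanol, x5 = barrels of raffinate.
Minimize 152.51x1 + 96.19x2 + 150.63x3 + 180.57x4 + 107.74x5 s.t.:
  122.4x4 ≥ 206.5   (oxygenate mass)
  96.9x1 + 95.5x2 + 86.8x3 + 109.3x4 + 62.4x5 ≥ 158.2   (octane-barrels)
  4.71x1 + 3.96x2 + 5.13x3 + 3.35x4 + 5.15x5 ≥ 10.03   (energy)
  x1, x2, x3, x4, x5 ≥ 0.
The minimum-cost mix takes nothing from alkylate, butane, FCC naphtha — only ethanol, raffinate. There the oxygenate mass and energy constraints are tight.
So ethanol = 1.6871 barrels, raffinate = 0.85014 barrels.
Objective = 180.57·1.6871 + 107.74·0.85014 = 396.2337.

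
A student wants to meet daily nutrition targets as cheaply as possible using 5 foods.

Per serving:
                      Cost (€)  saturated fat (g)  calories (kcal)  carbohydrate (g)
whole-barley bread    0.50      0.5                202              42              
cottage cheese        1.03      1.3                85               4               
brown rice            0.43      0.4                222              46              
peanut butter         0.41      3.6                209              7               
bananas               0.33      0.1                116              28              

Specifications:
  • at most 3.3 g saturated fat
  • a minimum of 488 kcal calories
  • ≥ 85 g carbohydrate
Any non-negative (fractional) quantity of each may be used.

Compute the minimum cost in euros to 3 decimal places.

€0.945

Treat it as an LP. Let x1 = servings of whole-barley bread, x2 = servings of cottage cheese, x3 = servings of brown rice, x4 = servings of peanut butter, x5 = servings of bananas.
min 0.5x1 + 1.03x2 + 0.43x3 + 0.41x4 + 0.33x5 s.t.:
  0.5x1 + 1.3x2 + 0.4x3 + 3.6x4 + 0.1x5 ≤ 3.3   (saturated fat)
  202x1 + 85x2 + 222x3 + 209x4 + 116x5 ≥ 488   (calories)
  42x1 + 4x2 + 46x3 + 7x4 + 28x5 ≥ 85   (carbohydrate)
  x1, x2, x3, x4, x5 ≥ 0.
The optimal basis is {brown rice}; whole-barley bread, cottage cheese, peanut butter, bananas drop out. There the calories constraint is tight.
Optimal quantities: brown rice = 2.198 servings.
Cost = 0.43·2.198 = 0.94514.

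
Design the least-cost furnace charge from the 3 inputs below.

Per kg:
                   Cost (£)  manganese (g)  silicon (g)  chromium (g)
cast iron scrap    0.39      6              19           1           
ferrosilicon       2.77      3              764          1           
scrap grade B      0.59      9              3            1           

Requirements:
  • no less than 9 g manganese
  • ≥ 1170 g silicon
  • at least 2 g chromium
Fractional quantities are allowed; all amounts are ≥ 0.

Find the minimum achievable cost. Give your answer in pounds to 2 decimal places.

£4.48

This is a linear program. Let x1 = kg of cast iron scrap, x2 = kg of ferrosilicon, x3 = kg of scrap grade B.
Minimize 0.39x1 + 2.77x2 + 0.59x3 s.t.:
  6x1 + 3x2 + 9x3 ≥ 9   (manganese)
  19x1 + 764x2 + 3x3 ≥ 1170   (silicon)
  1x1 + 1x2 + 1x3 ≥ 2   (chromium)
  x1, x2, x3 ≥ 0.
The cheapest feasible vertex uses only cast iron scrap, ferrosilicon; scrap grade B is not used. Binding constraints: manganese and silicon.
That vertex is x1 = 0.7435, x2 = 1.513.
Objective = 0.39·0.7435 + 2.77·1.513 = 4.4810.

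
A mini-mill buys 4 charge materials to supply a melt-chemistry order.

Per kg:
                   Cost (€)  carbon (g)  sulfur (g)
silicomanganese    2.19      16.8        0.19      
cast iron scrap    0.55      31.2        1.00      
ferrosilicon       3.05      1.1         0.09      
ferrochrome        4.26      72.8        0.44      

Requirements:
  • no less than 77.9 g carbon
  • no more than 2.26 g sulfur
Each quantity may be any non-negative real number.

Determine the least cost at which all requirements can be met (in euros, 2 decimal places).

€1.75

Treat it as an LP. Let x1 = kg of silicomanganese, x2 = kg of cast iron scrap, x3 = kg of ferrosilicon, x4 = kg of ferrochrome.
Minimise 2.19x1 + 0.55x2 + 3.05x3 + 4.26x4 subject to:
  16.8x1 + 31.2x2 + 1.1x3 + 72.8x4 ≥ 77.9   (carbon)
  0.19x1 + 1x2 + 0.09x3 + 0.44x4 ≤ 2.26   (sulfur)
  x1, x2, x3, x4 ≥ 0.
At the optimum only cast iron scrap, ferrochrome are positive (silicomanganese, ferrosilicon = 0). The carbon and sulfur requirements are met with equality.
So cast iron scrap = 2.205 kg, ferrochrome = 0.1251 kg.
Objective = 0.55·2.205 + 4.26·0.1251 = 1.7457.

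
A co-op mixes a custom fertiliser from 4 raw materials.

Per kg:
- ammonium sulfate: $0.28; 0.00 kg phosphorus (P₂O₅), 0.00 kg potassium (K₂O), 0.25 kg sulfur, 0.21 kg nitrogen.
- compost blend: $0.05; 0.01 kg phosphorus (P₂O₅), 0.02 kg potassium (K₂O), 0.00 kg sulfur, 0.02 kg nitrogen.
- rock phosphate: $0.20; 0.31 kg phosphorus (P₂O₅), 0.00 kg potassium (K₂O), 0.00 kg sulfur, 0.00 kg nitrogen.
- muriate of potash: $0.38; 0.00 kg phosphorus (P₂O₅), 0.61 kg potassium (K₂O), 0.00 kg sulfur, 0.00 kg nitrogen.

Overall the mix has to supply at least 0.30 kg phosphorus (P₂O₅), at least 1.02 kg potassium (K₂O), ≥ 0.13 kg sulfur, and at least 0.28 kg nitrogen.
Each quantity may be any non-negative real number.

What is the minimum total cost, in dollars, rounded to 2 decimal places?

Let x1 = kg of ammonium sulfate, x2 = kg of compost blend, x3 = kg of rock phosphate, x4 = kg of muriate of potash.
Minimize 0.28x1 + 0.05x2 + 0.2x3 + 0.38x4 subject to:
  0.01x2 + 0.31x3 ≥ 0.3   (phosphorus (P₂O₅))
  0.02x2 + 0.61x4 ≥ 1.02   (potassium (K₂O))
  0.25x1 ≥ 0.13   (sulfur)
  0.21x1 + 0.02x2 ≥ 0.28   (nitrogen)
  x1, x2, x3, x4 ≥ 0.
The optimal basis is {ammonium sulfate, rock phosphate, muriate of potash}; compost blend drops out. The phosphorus (P₂O₅), potassium (K₂O), nitrogen requirements are met with equality.
So ammonium sulfate = 1.333 kg, rock phosphate = 0.9677 kg, muriate of potash = 1.672 kg.
Cost = 0.28·1.333 + 0.2·0.9677 + 0.38·1.672 = 1.2021.

$1.20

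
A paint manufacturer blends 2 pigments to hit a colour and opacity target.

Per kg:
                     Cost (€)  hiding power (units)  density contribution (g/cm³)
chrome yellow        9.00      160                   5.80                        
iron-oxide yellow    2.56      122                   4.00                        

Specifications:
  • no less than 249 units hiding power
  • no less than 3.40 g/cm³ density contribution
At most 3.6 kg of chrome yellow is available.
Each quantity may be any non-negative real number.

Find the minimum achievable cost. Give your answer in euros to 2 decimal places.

€5.22

Let x1 = kg of chrome yellow, x2 = kg of iron-oxide yellow.
Minimize 9x1 + 2.56x2 with:
  160x1 + 122x2 ≥ 249   (hiding power)
  5.8x1 + 4x2 ≥ 3.4   (density contribution)
  x1 ≤ 3.6
  x1, x2 ≥ 0.
At the optimum only iron-oxide yellow is positive (chrome yellow = 0). There the hiding power constraint is tight.
Optimal quantities: iron-oxide yellow = 2.041 kg.
Hence cost = 2.56·2.041 = €5.22496.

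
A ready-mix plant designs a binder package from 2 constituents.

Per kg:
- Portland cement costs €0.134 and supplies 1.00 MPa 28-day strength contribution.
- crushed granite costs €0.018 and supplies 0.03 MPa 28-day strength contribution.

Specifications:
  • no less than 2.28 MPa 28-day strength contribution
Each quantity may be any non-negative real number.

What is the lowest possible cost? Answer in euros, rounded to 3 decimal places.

Treat it as an LP. Let x1 = kg of Portland cement, x2 = kg of crushed granite.
Minimize 0.134x1 + 0.018x2 subject to:
  1x1 + 0.03x2 ≥ 2.28   (28-day strength contribution)
  x1, x2 ≥ 0.
The minimum-cost mix takes nothing from crushed granite — only Portland cement. Binding constraint: 28-day strength contribution.
Optimal quantities: Portland cement = 2.28 kg.
Objective = 0.134·2.28 = 0.30552.

€0.306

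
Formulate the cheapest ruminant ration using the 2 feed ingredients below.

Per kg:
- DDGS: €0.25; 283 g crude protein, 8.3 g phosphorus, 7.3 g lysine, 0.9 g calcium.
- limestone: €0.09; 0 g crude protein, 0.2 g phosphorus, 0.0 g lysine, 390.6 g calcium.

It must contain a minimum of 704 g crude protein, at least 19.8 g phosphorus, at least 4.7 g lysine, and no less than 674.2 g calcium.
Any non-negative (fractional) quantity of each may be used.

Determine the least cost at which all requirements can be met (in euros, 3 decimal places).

Let x1 = kg of DDGS, x2 = kg of limestone.
min 0.25x1 + 0.09x2 s.t.:
  283x1 ≥ 704   (crude protein)
  8.3x1 + 0.2x2 ≥ 19.8   (phosphorus)
  7.3x1 ≥ 4.7   (lysine)
  0.9x1 + 390.6x2 ≥ 674.2   (calcium)
  x1, x2 ≥ 0.
Both inputs are positive at the optimum. There the crude protein and calcium constraints are tight.
Solving gives x1 = 2.488, x2 = 1.72.
Objective = 0.25·2.488 + 0.09·1.72 = 0.77680.

€0.777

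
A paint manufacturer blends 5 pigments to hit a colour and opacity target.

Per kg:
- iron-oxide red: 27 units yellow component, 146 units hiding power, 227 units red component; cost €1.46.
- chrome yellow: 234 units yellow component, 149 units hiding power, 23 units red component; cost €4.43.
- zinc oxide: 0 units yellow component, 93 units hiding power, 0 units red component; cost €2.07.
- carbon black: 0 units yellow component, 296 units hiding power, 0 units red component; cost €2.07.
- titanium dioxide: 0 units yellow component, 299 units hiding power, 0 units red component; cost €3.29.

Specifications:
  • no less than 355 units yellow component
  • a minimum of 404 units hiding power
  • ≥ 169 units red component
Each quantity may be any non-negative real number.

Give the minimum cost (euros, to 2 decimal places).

Let x1 = kg of iron-oxide red, x2 = kg of chrome yellow, x3 = kg of zinc oxide, x4 = kg of carbon black, x5 = kg of titanium dioxide.
min 1.46x1 + 4.43x2 + 2.07x3 + 2.07x4 + 3.29x5 with:
  27x1 + 234x2 ≥ 355   (yellow component)
  146x1 + 149x2 + 93x3 + 296x4 + 299x5 ≥ 404   (hiding power)
  227x1 + 23x2 ≥ 169   (red component)
  x1, x2, x3, x4, x5 ≥ 0.
The minimum-cost mix takes nothing from zinc oxide, titanium dioxide — only iron-oxide red, chrome yellow, carbon black. There the yellow component, hiding power, red component constraints are tight.
That vertex is x1 = 0.5978, x2 = 1.448, x4 = 0.3411.
Hence cost = 1.46·0.5978 + 4.43·1.448 + 2.07·0.3411 = €7.9935.

€7.99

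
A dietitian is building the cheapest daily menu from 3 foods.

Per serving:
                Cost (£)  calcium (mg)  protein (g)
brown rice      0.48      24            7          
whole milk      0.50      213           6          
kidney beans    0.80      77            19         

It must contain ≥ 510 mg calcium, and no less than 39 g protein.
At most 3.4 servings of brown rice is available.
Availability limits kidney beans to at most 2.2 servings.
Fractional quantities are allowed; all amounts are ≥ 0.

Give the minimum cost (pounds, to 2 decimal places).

This is a linear program. Let x1 = servings of brown rice, x2 = servings of whole milk, x3 = servings of kidney beans.
Minimize 0.48x1 + 0.5x2 + 0.8x3 subject to:
  24x1 + 213x2 + 77x3 ≥ 510   (calcium)
  7x1 + 6x2 + 19x3 ≥ 39   (protein)
  x1 ≤ 3.4
  x3 ≤ 2.2
  x1, x2, x3 ≥ 0.
The optimal basis is {whole milk, kidney beans}; brown rice drops out. The calcium and protein requirements are met with equality.
Solving gives x2 = 1.865, x3 = 1.464.
Total cost: 0.5·1.865 + 0.8·1.464 = 2.1037.

£2.10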